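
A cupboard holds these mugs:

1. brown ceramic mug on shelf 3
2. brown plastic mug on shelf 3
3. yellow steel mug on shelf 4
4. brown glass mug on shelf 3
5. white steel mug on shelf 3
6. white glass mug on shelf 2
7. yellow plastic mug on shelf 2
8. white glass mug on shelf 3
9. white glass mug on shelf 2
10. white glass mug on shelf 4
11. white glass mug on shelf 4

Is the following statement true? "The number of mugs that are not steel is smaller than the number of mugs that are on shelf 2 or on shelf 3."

False

There are 9 mugs that are not steel.
There are 8 mugs on shelf 2 or on shelf 3.
The claim requires 9 < 8, which does not hold.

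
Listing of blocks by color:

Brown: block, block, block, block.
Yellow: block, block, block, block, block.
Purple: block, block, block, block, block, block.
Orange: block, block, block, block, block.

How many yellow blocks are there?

5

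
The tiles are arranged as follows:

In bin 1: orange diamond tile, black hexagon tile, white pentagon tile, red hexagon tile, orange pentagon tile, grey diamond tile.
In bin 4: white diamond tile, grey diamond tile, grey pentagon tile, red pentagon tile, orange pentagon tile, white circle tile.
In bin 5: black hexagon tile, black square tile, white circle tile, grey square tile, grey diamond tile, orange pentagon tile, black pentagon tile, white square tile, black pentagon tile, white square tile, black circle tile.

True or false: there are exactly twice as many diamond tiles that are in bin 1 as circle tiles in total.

|diamond tiles in bin 1| = 2.
|circle tiles| = 3.
The claim requires 2 = 2 × 3 = 6, which does not hold.

False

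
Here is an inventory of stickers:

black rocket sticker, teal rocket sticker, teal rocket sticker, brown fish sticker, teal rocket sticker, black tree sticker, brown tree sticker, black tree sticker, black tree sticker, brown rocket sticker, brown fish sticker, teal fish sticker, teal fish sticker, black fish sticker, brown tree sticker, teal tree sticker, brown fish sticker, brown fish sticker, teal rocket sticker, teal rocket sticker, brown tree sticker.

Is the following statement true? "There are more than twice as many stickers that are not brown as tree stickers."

There are 13 stickers that are not brown.
There are 7 tree stickers.
The claim requires 13 > 2 × 7 = 14, which does not hold.

False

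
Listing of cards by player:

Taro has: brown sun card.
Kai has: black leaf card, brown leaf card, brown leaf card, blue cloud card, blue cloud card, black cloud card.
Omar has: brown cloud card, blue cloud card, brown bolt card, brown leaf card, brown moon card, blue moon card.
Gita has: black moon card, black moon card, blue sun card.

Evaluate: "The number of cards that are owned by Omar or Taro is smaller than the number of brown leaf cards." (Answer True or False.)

Count of cards owned by Omar or Taro: 7.
There are 3 brown leaf cards.
The claim requires 7 < 3, which does not hold.

False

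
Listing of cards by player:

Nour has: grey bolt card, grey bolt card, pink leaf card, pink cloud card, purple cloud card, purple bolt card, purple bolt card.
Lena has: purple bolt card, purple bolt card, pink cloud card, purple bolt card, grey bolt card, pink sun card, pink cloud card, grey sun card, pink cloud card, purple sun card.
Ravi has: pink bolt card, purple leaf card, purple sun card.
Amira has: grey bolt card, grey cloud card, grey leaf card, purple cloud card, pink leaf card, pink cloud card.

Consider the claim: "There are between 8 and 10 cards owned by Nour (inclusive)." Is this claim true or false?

|cards owned by Nour| = 7.
The claim requires 8 ≤ 7 ≤ 10, which does not hold.

False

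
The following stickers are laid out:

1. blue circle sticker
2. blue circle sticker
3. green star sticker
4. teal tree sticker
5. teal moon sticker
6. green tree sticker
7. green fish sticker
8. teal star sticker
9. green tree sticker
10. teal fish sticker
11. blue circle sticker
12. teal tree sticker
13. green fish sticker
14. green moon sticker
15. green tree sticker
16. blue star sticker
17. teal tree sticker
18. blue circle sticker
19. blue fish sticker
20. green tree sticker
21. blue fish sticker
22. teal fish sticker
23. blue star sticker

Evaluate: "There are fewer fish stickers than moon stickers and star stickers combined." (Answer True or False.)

False

|fish stickers| = 6.
moon stickers: 2; star stickers: 4; combined: 2 + 4 = 6.
The claim requires 6 < 6, which does not hold.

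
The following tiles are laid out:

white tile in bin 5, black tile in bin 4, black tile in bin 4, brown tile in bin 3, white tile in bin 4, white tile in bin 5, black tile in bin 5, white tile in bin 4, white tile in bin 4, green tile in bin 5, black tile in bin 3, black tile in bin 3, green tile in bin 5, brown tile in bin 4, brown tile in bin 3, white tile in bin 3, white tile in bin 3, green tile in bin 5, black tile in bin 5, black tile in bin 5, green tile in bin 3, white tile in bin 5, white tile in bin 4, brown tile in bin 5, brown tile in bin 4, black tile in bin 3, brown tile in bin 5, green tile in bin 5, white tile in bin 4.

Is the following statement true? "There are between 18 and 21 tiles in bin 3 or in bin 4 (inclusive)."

tiles in bin 3 or in bin 4: 17.
The claim requires 18 ≤ 17 ≤ 21, which does not hold.

False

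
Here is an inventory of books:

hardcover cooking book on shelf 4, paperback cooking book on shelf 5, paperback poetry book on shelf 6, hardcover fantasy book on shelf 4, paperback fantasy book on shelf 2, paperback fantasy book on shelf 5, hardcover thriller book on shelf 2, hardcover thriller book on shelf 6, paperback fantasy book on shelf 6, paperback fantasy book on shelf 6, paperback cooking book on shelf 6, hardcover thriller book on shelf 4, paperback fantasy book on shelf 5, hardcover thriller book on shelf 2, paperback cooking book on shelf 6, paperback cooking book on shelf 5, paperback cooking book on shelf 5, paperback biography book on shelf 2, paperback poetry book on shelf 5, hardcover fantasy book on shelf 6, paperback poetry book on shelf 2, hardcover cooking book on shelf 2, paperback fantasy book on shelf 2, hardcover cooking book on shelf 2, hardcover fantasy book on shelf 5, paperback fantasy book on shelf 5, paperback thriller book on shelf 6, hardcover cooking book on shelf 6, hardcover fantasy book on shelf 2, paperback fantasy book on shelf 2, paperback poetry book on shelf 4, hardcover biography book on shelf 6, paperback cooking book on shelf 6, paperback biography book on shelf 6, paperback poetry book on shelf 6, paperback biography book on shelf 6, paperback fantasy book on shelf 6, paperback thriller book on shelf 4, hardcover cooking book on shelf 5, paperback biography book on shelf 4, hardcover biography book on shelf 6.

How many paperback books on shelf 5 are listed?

7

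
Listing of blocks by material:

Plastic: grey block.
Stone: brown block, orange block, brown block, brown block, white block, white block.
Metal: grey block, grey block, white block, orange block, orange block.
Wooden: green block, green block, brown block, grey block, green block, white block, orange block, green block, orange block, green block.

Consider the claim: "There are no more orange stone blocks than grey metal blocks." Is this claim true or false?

True

orange stone blocks: 1.
grey metal blocks: 2.
The claim requires 1 ≤ 2, which holds.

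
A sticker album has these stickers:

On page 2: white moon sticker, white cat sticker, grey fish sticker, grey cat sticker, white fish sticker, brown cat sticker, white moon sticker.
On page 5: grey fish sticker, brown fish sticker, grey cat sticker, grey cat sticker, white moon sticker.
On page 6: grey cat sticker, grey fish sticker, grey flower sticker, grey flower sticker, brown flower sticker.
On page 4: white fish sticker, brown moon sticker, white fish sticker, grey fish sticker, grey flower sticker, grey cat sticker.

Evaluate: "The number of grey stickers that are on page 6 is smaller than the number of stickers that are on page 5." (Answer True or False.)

True

There are 4 grey stickers on page 6.
There are 5 stickers on page 5.
The claim requires 4 < 5, which holds.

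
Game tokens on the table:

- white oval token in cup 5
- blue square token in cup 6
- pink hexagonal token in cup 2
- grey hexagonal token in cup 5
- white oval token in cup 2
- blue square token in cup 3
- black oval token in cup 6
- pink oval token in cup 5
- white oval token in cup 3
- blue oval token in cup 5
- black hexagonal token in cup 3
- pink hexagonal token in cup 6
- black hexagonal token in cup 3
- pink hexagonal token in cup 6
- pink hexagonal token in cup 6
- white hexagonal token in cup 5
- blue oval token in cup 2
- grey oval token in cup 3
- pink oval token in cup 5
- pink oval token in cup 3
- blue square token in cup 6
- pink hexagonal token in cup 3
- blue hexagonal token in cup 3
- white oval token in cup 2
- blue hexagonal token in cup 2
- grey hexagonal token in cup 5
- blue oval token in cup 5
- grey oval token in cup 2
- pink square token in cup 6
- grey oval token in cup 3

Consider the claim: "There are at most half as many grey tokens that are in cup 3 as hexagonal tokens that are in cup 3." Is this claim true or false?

True

grey tokens in cup 3: 2.
hexagonal tokens in cup 3: 4.
The claim requires 2 × 2 = 4 ≤ 4, which holds.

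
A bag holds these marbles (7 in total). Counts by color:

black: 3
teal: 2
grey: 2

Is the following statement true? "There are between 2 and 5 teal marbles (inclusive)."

|teal marbles| = 2.
The claim requires 2 ≤ 2 ≤ 5, which holds.

True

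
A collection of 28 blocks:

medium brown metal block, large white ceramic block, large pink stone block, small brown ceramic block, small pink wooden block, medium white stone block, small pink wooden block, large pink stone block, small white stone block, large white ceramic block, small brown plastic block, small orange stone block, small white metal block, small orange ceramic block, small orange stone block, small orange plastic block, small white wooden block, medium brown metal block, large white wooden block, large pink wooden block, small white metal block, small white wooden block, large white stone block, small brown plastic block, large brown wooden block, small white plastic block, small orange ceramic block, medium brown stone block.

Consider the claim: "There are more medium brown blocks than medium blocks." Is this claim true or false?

medium brown blocks: 3.
medium blocks: 4.
The claim requires 3 > 4, which does not hold.

False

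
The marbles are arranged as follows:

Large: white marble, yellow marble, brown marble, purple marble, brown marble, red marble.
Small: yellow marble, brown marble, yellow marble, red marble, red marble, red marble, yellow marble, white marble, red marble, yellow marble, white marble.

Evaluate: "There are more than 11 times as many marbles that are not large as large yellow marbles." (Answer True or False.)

marbles that are not large: 11.
large yellow marbles: 1.
The claim requires 11 > 11 × 1 = 11, which does not hold.

False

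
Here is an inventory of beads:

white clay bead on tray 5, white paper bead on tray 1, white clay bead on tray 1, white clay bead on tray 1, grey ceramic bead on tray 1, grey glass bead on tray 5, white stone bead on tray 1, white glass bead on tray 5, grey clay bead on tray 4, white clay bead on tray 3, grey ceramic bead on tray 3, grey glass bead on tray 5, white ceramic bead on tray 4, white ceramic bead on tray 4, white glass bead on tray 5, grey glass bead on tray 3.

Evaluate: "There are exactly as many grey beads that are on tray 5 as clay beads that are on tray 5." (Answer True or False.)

|grey beads on tray 5| = 2.
|clay beads on tray 5| = 1.
The claim requires 2 = 1, which does not hold.

False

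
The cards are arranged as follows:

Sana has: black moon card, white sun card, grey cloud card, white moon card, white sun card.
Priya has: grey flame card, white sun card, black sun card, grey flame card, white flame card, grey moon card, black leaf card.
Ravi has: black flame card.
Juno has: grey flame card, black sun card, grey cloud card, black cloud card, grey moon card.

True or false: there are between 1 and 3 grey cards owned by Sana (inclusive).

Count of grey cards owned by Sana: 1.
The claim requires 1 ≤ 1 ≤ 3, which holds.

True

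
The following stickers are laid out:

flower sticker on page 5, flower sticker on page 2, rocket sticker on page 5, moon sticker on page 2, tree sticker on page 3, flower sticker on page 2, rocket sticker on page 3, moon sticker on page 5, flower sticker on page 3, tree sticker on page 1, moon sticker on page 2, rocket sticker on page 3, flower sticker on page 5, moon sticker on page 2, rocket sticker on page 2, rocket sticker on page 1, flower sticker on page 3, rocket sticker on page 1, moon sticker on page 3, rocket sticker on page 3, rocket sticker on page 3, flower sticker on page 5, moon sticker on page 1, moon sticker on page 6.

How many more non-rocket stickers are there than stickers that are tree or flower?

7

non-rocket stickers: 16.
stickers that are tree or flower: 9.
16 − 9 = 7.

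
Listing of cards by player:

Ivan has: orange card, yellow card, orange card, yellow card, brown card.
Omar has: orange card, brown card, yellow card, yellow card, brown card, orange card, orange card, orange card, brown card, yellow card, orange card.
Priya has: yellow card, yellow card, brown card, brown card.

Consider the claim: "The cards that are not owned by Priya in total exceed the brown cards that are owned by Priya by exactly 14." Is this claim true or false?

cards that are not owned by Priya: 16.
brown cards owned by Priya: 2.
The claim requires 16 − 2 (= 14) to equal 14, which holds.

True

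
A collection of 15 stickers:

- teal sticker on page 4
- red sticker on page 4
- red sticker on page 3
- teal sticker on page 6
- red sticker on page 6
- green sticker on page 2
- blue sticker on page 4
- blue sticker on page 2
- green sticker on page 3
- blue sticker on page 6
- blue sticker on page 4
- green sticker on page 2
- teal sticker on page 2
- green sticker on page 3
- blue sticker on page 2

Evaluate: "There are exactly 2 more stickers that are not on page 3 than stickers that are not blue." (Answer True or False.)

True

There are 12 stickers that are not on page 3.
There are 10 stickers that are not blue.
The claim requires 12 − 10 (= 2) to equal 2, which holds.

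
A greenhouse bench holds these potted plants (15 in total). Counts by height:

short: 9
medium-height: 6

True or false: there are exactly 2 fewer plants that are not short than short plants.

False

|plants that are not short| = 6.
|short plants| = 9.
The claim requires 9 − 6 (= 3) to equal 2, which does not hold.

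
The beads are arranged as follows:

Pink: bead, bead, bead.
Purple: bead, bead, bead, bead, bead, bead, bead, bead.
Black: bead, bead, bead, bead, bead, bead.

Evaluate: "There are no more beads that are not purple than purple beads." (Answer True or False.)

|beads that are not purple| = 9.
|purple beads| = 8.
The claim requires 9 ≤ 8, which does not hold.

False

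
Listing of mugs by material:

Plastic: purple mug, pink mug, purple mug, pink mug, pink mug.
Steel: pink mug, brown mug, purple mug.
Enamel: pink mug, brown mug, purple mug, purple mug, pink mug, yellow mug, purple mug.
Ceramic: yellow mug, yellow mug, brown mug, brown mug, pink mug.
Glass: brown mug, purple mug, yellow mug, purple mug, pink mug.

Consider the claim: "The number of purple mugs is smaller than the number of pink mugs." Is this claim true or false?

False

|purple mugs| = 8.
|pink mugs| = 8.
The claim requires 8 < 8, which does not hold.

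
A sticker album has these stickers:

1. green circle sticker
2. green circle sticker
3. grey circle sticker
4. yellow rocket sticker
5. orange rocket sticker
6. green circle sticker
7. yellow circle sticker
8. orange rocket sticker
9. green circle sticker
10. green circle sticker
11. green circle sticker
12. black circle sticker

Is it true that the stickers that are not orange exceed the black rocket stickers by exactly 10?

stickers that are not orange: 10.
black rocket stickers: 0.
The claim requires 10 − 0 (= 10) to equal 10, which holds.

True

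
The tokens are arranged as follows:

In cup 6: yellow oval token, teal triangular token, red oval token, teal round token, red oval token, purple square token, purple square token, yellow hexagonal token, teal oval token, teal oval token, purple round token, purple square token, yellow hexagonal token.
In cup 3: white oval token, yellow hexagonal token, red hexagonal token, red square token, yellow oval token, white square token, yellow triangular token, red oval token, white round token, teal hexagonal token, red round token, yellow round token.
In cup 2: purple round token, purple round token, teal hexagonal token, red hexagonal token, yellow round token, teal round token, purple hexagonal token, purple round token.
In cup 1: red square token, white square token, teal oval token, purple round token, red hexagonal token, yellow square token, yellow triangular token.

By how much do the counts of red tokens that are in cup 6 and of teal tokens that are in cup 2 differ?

red tokens in cup 6: 2. teal tokens in cup 2: 2.
|2 − 2| = 2 − 2 = 0.

0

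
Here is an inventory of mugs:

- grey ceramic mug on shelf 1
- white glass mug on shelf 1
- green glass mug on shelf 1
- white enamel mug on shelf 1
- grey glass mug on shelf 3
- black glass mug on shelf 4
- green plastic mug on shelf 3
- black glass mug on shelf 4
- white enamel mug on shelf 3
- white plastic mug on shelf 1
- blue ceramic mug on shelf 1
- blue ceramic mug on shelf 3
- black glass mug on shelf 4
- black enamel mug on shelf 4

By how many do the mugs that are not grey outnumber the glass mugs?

6

mugs that are not grey: 12.
glass mugs: 6.
12 − 6 = 6.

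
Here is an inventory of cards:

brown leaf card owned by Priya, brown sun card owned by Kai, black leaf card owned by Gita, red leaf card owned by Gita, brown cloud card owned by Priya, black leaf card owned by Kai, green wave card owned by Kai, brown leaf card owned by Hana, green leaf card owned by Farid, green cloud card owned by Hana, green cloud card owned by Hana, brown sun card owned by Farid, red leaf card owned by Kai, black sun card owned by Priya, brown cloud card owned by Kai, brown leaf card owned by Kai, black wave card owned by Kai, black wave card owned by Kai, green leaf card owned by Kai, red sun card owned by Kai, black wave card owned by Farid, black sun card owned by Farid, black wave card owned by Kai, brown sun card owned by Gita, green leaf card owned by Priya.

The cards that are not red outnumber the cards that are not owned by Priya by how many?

1

cards that are not red: 22.
cards that are not owned by Priya: 21.
22 − 21 = 1.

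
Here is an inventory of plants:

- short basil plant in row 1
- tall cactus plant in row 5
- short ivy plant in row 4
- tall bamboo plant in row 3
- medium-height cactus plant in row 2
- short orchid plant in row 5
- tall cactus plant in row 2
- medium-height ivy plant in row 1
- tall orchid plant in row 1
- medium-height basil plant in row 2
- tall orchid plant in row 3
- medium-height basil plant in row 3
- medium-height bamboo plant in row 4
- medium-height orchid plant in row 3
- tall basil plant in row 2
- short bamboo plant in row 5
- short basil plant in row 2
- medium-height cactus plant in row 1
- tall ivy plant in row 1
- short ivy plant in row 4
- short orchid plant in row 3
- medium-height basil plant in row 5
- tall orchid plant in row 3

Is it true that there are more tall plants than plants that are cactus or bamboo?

|tall plants| = 8.
|plants that are cactus or bamboo| = 7.
The claim requires 8 > 7, which holds.

True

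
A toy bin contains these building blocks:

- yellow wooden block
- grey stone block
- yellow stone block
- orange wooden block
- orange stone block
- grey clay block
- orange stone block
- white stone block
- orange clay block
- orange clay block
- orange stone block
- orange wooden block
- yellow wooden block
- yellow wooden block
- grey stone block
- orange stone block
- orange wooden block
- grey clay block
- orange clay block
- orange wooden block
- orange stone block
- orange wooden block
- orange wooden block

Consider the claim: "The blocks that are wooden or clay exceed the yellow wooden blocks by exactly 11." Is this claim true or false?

True

blocks that are wooden or clay: 14.
yellow wooden blocks: 3.
The claim requires 14 − 3 (= 11) to equal 11, which holds.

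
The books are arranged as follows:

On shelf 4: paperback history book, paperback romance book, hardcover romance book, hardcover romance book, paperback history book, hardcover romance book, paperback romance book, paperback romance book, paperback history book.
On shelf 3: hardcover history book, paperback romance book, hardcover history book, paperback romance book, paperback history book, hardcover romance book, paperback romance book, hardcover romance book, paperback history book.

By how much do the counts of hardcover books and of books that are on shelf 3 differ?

hardcover books: 7. books on shelf 3: 9.
|7 − 9| = 9 − 7 = 2.

2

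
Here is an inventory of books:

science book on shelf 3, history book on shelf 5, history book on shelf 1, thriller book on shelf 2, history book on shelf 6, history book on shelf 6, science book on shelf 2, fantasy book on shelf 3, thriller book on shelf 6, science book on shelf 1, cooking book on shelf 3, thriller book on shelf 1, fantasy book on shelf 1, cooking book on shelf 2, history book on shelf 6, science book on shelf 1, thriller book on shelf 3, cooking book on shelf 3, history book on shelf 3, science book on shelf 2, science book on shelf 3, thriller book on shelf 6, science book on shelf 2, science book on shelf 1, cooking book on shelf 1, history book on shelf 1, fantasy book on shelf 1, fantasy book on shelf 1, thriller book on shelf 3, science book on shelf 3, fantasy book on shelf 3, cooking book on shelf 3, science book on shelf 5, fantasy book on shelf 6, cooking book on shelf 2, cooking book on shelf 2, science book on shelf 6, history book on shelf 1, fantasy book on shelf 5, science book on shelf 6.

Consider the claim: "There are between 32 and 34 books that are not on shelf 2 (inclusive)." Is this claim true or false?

|books that are not on shelf 2| = 33.
The claim requires 32 ≤ 33 ≤ 34, which holds.

True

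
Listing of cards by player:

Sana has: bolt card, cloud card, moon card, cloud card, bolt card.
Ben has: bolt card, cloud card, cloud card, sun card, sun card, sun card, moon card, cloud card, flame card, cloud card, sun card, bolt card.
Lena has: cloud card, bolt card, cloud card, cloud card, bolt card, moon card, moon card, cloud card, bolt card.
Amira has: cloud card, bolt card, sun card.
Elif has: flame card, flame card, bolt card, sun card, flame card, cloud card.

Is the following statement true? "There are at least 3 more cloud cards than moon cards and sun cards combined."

cloud cards: 12.
moon cards: 4; sun cards: 6; combined: 4 + 6 = 10.
The claim requires 12 − 10 = 2 ≥ 3, which does not hold.

False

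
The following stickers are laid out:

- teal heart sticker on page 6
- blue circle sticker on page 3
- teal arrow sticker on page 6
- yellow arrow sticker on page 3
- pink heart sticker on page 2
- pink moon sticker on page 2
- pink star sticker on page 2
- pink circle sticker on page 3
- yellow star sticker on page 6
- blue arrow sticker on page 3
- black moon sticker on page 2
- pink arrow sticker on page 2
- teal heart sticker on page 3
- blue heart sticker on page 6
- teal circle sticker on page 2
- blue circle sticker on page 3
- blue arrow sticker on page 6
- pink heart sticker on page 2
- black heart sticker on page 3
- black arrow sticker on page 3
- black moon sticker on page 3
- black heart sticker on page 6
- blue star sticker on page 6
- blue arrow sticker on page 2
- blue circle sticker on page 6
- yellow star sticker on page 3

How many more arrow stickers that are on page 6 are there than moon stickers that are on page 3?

1

arrow stickers on page 6: 2.
moon stickers on page 3: 1.
2 − 1 = 1.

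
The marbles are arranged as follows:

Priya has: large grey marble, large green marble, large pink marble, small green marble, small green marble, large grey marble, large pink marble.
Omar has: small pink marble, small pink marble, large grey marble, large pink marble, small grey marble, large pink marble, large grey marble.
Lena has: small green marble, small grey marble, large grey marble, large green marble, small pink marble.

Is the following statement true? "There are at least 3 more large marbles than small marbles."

There are 11 large marbles.
There are 8 small marbles.
The claim requires 11 − 8 = 3 ≥ 3, which holds.

True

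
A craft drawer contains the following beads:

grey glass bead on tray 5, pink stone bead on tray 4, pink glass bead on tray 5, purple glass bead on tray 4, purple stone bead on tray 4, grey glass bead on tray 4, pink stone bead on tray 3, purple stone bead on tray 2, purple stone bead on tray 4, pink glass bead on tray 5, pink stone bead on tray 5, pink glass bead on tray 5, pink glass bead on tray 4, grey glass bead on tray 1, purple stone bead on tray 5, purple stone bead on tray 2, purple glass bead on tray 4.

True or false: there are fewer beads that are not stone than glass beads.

|beads that are not stone| = 9.
|glass beads| = 9.
The claim requires 9 < 9, which does not hold.

False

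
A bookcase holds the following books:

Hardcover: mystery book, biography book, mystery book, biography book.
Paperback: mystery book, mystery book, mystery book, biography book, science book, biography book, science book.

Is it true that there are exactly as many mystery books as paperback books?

False

mystery books: 5.
paperback books: 7.
The claim requires 5 = 7, which does not hold.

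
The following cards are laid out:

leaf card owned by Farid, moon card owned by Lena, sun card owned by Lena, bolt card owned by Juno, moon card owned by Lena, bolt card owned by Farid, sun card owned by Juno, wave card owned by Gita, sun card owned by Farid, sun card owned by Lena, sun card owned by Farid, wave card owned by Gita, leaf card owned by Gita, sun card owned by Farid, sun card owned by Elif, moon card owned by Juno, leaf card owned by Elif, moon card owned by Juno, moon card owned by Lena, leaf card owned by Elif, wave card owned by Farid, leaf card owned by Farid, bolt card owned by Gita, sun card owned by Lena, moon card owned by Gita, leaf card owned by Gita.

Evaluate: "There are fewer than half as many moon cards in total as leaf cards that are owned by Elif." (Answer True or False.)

moon cards: 6.
leaf cards owned by Elif: 2.
The claim requires 2 × 6 = 12 < 2, which does not hold.

False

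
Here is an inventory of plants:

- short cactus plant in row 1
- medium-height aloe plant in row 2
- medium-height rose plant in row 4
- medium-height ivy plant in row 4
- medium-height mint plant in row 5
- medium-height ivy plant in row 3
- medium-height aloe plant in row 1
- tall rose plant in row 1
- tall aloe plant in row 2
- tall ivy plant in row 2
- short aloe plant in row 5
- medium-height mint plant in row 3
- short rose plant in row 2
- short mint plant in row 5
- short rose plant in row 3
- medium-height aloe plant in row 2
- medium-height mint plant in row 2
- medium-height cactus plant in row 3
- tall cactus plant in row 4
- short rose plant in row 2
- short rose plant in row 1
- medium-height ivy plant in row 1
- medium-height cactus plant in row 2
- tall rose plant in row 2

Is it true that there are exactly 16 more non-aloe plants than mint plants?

non-aloe plants: 19.
mint plants: 4.
The claim requires 19 − 4 (= 15) to equal 16, which does not hold.

False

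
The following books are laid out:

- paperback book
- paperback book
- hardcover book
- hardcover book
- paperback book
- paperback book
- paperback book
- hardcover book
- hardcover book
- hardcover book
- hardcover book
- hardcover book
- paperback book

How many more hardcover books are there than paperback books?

1

hardcover books: 7.
paperback books: 6.
7 − 6 = 1.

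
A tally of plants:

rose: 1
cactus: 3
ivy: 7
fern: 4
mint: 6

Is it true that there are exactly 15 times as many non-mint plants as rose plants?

There are 15 non-mint plants.
There is 1 rose plant.
The claim requires 15 = 15 × 1 = 15, which holds.

True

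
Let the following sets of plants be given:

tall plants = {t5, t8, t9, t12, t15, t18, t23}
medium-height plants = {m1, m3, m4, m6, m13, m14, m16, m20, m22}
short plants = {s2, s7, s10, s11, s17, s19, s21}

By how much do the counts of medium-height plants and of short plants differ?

medium-height plants: 9. short plants: 7.
|9 − 7| = 9 − 7 = 2.

2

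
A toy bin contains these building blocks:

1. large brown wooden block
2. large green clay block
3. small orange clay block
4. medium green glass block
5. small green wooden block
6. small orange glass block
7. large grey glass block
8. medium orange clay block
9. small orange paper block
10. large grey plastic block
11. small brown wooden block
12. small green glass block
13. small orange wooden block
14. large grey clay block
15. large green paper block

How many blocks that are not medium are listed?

Total blocks: 15; with the excluded value: 2; remaining 15 − 2 = 13.

13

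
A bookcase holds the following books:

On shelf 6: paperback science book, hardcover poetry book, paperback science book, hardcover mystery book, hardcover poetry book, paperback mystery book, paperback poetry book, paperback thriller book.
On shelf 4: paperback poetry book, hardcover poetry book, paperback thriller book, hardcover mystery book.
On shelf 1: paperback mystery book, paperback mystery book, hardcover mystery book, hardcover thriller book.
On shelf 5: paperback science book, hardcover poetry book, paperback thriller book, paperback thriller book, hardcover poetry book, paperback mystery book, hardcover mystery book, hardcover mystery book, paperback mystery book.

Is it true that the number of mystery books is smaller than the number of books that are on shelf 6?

False

mystery books: 10.
books on shelf 6: 8.
The claim requires 10 < 8, which does not hold.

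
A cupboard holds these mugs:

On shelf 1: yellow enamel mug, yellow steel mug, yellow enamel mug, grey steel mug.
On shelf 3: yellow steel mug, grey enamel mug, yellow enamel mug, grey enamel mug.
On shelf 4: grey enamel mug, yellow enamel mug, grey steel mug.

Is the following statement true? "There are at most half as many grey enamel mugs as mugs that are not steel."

True

grey enamel mugs: 3.
mugs that are not steel: 7.
The claim requires 2 × 3 = 6 ≤ 7, which holds.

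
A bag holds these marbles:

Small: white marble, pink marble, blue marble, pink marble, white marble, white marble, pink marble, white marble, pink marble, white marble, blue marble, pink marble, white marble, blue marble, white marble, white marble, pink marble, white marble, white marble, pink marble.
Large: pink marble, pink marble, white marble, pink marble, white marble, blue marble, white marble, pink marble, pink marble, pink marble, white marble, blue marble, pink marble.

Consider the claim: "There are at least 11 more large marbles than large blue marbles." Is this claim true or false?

True

large marbles: 13.
large blue marbles: 2.
The claim requires 13 − 2 = 11 ≥ 11, which holds.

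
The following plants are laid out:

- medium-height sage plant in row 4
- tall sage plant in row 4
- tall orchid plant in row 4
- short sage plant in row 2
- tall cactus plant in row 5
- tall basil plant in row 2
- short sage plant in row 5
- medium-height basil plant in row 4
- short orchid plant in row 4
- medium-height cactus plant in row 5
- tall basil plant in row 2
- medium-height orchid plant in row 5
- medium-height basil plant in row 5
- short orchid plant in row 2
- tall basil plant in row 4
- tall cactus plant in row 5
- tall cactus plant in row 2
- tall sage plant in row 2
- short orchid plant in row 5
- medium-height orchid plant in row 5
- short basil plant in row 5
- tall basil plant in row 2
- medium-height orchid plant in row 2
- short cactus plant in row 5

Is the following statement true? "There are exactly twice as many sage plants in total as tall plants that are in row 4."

|sage plants| = 5.
|tall plants in row 4| = 3.
The claim requires 5 = 2 × 3 = 6, which does not hold.

False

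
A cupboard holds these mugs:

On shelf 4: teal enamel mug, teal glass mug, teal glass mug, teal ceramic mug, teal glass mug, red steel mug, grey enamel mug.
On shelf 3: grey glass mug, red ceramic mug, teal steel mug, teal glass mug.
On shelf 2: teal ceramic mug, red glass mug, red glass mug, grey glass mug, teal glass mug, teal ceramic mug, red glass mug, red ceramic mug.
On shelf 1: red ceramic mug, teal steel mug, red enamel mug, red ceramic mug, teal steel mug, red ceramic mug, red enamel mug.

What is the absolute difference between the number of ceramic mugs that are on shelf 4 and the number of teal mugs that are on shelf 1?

1

ceramic mugs on shelf 4: 1. teal mugs on shelf 1: 2.
|1 − 2| = 2 − 1 = 1.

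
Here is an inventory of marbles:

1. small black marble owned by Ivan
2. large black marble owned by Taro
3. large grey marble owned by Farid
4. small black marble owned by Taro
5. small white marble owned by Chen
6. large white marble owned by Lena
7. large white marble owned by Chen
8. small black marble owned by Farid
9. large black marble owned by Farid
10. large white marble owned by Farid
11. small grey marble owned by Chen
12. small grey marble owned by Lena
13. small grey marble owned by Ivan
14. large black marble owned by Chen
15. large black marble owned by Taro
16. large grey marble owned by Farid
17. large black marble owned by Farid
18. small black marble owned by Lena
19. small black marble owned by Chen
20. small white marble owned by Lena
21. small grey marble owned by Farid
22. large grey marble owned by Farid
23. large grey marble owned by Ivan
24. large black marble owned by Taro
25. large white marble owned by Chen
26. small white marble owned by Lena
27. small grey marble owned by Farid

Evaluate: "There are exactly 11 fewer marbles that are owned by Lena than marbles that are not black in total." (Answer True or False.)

|marbles owned by Lena| = 5.
|marbles that are not black| = 16.
The claim requires 16 − 5 (= 11) to equal 11, which holds.

True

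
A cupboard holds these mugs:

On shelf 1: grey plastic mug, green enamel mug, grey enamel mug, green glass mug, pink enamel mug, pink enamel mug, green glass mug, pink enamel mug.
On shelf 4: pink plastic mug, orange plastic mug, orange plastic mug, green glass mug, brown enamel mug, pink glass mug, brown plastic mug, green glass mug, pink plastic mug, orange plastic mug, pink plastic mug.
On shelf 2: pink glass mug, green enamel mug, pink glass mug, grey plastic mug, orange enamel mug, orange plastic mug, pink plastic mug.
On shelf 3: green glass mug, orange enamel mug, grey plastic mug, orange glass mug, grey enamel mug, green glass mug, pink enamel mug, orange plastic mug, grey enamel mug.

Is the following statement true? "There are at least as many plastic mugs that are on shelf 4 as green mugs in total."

plastic mugs on shelf 4: 7.
green mugs: 8.
The claim requires 7 ≥ 8, which does not hold.

False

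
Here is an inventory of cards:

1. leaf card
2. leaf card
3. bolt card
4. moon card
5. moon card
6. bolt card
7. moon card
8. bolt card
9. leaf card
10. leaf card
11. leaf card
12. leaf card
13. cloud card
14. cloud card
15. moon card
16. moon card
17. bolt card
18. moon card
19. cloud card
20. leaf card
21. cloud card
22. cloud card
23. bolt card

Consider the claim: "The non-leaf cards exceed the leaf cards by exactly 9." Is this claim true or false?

non-leaf cards: 16.
leaf cards: 7.
The claim requires 16 − 7 (= 9) to equal 9, which holds.

True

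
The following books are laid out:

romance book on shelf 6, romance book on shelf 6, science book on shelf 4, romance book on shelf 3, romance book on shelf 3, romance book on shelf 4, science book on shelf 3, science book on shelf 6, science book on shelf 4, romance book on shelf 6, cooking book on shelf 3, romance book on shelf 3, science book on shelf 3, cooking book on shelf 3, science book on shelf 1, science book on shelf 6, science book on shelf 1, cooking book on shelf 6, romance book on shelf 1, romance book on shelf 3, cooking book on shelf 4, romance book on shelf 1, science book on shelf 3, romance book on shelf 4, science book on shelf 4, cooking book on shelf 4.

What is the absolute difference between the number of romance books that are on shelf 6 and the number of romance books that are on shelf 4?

1

romance books on shelf 6: 3. romance books on shelf 4: 2.
|3 − 2| = 3 − 2 = 1.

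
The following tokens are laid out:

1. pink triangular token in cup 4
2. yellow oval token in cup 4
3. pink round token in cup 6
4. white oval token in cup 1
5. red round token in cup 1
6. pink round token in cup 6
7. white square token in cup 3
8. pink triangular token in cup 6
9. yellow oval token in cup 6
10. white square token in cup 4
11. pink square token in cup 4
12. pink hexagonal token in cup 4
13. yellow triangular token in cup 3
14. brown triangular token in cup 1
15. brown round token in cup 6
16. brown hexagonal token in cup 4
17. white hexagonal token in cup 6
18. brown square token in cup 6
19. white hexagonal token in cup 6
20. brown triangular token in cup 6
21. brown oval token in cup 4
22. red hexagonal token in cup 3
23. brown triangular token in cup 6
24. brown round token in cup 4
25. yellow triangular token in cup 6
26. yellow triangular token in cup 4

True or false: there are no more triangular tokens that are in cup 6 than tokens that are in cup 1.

False

|triangular tokens in cup 6| = 4.
|tokens in cup 1| = 3.
The claim requires 4 ≤ 3, which does not hold.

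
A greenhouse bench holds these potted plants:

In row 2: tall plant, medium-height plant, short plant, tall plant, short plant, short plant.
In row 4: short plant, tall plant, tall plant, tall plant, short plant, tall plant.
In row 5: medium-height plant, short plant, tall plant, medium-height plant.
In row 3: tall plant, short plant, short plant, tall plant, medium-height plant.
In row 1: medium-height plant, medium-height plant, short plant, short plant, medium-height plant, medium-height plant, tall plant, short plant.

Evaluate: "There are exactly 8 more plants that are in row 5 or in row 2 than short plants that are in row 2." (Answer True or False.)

plants in row 5 or in row 2: 10.
short plants in row 2: 3.
The claim requires 10 − 3 (= 7) to equal 8, which does not hold.

False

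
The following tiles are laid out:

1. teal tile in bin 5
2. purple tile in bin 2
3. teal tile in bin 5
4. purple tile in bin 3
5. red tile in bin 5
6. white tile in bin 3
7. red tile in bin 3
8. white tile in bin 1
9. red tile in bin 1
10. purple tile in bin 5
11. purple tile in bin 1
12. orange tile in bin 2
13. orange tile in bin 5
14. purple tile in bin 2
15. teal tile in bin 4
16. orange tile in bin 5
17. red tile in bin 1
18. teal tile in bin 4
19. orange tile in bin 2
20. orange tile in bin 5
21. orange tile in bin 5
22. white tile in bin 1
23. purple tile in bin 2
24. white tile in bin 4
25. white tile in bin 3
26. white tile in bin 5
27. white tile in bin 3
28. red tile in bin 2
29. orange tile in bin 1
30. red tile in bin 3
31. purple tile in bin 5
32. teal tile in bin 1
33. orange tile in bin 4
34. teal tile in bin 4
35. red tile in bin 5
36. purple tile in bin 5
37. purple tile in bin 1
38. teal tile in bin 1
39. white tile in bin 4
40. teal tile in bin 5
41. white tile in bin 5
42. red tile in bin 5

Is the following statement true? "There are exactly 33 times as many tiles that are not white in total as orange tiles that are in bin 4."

tiles that are not white: 33.
orange tiles in bin 4: 1.
The claim requires 33 = 33 × 1 = 33, which holds.

True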